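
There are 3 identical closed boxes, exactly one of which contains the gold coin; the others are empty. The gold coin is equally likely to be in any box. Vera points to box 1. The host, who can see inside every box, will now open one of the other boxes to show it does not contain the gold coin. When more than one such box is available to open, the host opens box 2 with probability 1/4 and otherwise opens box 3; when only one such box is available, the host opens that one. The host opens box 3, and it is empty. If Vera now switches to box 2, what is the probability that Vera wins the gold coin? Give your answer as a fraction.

Consider each possible location of the gold coin in turn.
If it is in box 1 (prior 1/3): box 2 is available but not opened, probability 3/4; weight (1/3)·(3/4) = 1/4.
If it is in box 2 (prior 1/3): only box 3 is available, probability 1; weight (1/3)·1 = 1/3.
If it is in box 3 (prior 1/3): the host opened box 3, so this case is ruled out; weight (1/3)·0 = 0.
The weights sum to 7/12.
So P(the gold coin in box 2 | the host opened box 3) = (1/3) / (7/12) = 4/7.

4/7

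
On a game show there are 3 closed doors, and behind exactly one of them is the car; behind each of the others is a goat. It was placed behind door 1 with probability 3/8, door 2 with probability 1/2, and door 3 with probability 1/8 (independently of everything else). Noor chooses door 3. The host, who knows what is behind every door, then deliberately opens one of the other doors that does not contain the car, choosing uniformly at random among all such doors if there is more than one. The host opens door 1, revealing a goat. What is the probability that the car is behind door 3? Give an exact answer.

1/9

Apply Bayes' rule, conditioning on where the car actually is.
If it is behind door 1 (prior 3/8): the host opened door 1, so this case is ruled out; weight (3/8)·0 = 0.
If it is behind door 2 (prior 1/2): the host has no choice, probability 1; weight (1/2)·1 = 1/2.
If it is behind door 3 (prior 1/8): the host has 2 equally likely choices, so probability 1/2; weight (1/8)·(1/2) = 1/16.
The weights sum to 9/16.
So P(the car behind door 3 | the host opened door 1) = (1/16) / (9/16) = 1/9.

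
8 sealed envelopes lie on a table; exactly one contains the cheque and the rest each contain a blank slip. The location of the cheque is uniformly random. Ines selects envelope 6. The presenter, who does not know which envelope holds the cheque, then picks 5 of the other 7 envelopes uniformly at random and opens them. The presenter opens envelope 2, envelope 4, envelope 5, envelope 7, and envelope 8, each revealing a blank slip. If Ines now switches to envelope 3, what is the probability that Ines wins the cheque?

1/3

Apply Bayes' rule, conditioning on where the cheque actually is.
If it is in any of envelopes 1, 3, and 6 (prior 1/8 each): the presenter picks exactly this set with probability 1/21 regardless, and none is the prize; weight (1/8)·(1/21) = 1/168 each.
If it is in any of envelopes 2, 4, 5, 7, and 8 (prior 1/8 each): that envelope was opened and seen not to hold the prize — ruled out; weight (1/8)·0 = 0 each.
The weights sum to 1/56.
So P(the cheque in envelope 3 | the presenter opened envelope 2, envelope 4, envelope 5, envelope 7, and envelope 8) = (1/168) / (1/56) = 1/3.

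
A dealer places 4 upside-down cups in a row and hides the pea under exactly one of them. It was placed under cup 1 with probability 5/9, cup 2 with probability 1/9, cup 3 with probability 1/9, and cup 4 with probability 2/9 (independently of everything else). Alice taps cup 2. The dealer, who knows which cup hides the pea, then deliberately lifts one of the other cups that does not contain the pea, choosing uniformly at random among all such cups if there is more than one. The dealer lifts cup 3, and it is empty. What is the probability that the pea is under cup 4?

Consider each possible location of the pea in turn.
If it is under cup 1 (prior 5/9): the dealer has 2 equally likely choices, so probability 1/2; weight (5/9)·(1/2) = 5/18.
If it is under cup 2 (prior 1/9): the dealer has 3 equally likely choices, so probability 1/3; weight (1/9)·(1/3) = 1/27.
If it is under cup 3 (prior 1/9): the dealer opened cup 3, so this case is ruled out; weight (1/9)·0 = 0.
If it is under cup 4 (prior 2/9): the dealer has 2 equally likely choices, so probability 1/2; weight (2/9)·(1/2) = 1/9.
The weights sum to 23/54.
So P(the pea under cup 4 | the dealer opened cup 3) = (1/9) / (23/54) = 6/23.

6/23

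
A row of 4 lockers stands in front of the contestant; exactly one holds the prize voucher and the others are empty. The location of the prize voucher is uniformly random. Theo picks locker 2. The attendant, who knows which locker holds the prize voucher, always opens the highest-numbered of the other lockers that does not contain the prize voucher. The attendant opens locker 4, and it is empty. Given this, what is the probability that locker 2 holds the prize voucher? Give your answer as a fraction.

1/3

Apply Bayes' rule, conditioning on where the prize voucher actually is.
If it is in any of lockers 1, 2, and 3 (prior 1/4 each): locker 4 is the highest-numbered option available, probability 1; weight (1/4)·1 = 1/4 each.
If it is in locker 4 (prior 1/4): the attendant opened locker 4, so this case is ruled out; weight (1/4)·0 = 0.
The weights sum to 3/4.
So P(the prize voucher in locker 2 | the attendant opened locker 4) = (1/4) / (3/4) = 1/3.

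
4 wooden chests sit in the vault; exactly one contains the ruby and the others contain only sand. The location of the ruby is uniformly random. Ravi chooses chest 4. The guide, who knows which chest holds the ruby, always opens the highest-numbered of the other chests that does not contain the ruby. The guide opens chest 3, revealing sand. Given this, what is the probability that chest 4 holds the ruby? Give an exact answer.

1/3

Condition on the true location of the ruby.
If it is in any of chests 1, 2, and 4 (prior 1/4 each): chest 3 is the highest-numbered option available, probability 1; weight (1/4)·1 = 1/4 each.
If it is in chest 3 (prior 1/4): the guide opened chest 3, so this case is ruled out; weight (1/4)·0 = 0.
The weights sum to 3/4.
So P(the ruby in chest 4 | the guide opened chest 3) = (1/4) / (3/4) = 1/3.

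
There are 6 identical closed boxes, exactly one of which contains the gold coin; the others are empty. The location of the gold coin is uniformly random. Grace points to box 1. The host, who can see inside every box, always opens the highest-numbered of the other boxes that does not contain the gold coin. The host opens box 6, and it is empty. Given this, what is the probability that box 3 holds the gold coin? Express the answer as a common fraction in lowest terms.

Apply Bayes' rule, conditioning on where the gold coin actually is.
If it is in any of boxes 1, 2, 3, 4, and 5 (prior 1/6 each): box 6 is the highest-numbered option available, probability 1; weight (1/6)·1 = 1/6 each.
If it is in box 6 (prior 1/6): the host opened box 6, so this case is ruled out; weight (1/6)·0 = 0.
The weights sum to 5/6.
So P(the gold coin in box 3 | the host opened box 6) = (1/6) / (5/6) = 1/5.

1/5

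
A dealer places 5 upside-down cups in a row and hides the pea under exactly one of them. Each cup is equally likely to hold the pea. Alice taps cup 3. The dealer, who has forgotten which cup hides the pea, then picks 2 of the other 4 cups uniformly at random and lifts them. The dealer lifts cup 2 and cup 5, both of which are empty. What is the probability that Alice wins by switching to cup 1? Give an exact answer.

1/3

Consider each possible location of the pea in turn.
If it is under any of cups 1, 3, and 4 (prior 1/5 each): the dealer picks exactly this set with probability 1/6 regardless, and none is the prize; weight (1/5)·(1/6) = 1/30 each.
If it is under either of cups 2 and 5 (prior 1/5 each): that cup was opened and seen not to hold the prize — ruled out; weight (1/5)·0 = 0 each.
The weights sum to 1/10.
So P(the pea under cup 1 | the dealer opened cup 2 and cup 5) = (1/30) / (1/10) = 1/3.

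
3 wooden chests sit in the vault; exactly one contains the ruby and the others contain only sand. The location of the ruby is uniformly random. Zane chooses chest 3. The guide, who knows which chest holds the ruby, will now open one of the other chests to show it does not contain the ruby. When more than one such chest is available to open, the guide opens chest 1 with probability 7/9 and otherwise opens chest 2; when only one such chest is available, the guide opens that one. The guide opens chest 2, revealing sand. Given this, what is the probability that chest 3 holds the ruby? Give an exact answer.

2/11

Consider each possible location of the ruby in turn.
If it is in chest 1 (prior 1/3): only chest 2 is available, probability 1; weight (1/3)·1 = 1/3.
If it is in chest 2 (prior 1/3): the guide opened chest 2, so this case is ruled out; weight (1/3)·0 = 0.
If it is in chest 3 (prior 1/3): chest 1 is available but not opened, probability 2/9; weight (1/3)·(2/9) = 2/27.
The weights sum to 11/27.
So P(the ruby in chest 3 | the guide opened chest 2) = (2/27) / (11/27) = 2/11.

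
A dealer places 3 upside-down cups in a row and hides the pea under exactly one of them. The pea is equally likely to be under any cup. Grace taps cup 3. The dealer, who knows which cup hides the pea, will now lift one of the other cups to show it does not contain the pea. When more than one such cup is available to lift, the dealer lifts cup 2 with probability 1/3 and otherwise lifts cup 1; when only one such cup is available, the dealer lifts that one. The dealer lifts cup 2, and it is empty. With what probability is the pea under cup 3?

1/4

Apply Bayes' rule, conditioning on where the pea actually is.
If it is under cup 1 (prior 1/3): only cup 2 is available, probability 1; weight (1/3)·1 = 1/3.
If it is under cup 2 (prior 1/3): the dealer opened cup 2, so this case is ruled out; weight (1/3)·0 = 0.
If it is under cup 3 (prior 1/3): cup 2 is available, opened with probability 1/3; weight (1/3)·(1/3) = 1/9.
The weights sum to 4/9.
So P(the pea under cup 3 | the dealer opened cup 2) = (1/9) / (4/9) = 1/4.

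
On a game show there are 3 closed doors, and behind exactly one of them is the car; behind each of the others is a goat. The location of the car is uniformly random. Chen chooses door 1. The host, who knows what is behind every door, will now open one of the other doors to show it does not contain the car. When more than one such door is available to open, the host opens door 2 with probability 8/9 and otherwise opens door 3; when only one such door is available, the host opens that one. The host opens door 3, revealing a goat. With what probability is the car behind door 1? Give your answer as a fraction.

Condition on the true location of the car.
If it is behind door 1 (prior 1/3): door 2 is available but not opened, probability 1/9; weight (1/3)·(1/9) = 1/27.
If it is behind door 2 (prior 1/3): only door 3 is available, probability 1; weight (1/3)·1 = 1/3.
If it is behind door 3 (prior 1/3): the host opened door 3, so this case is ruled out; weight (1/3)·0 = 0.
The weights sum to 10/27.
So P(the car behind door 1 | the host opened door 3) = (1/27) / (10/27) = 1/10.

1/10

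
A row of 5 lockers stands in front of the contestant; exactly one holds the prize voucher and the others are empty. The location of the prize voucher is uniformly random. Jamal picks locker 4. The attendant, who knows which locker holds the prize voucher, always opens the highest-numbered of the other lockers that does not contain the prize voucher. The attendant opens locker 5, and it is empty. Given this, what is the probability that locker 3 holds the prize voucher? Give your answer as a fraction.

1/4

Apply Bayes' rule, conditioning on where the prize voucher actually is.
If it is in any of lockers 1, 2, 3, and 4 (prior 1/5 each): locker 5 is the highest-numbered option available, probability 1; weight (1/5)·1 = 1/5 each.
If it is in locker 5 (prior 1/5): the attendant opened locker 5, so this case is ruled out; weight (1/5)·0 = 0.
The weights sum to 4/5.
So P(the prize voucher in locker 3 | the attendant opened locker 5) = (1/5) / (4/5) = 1/4.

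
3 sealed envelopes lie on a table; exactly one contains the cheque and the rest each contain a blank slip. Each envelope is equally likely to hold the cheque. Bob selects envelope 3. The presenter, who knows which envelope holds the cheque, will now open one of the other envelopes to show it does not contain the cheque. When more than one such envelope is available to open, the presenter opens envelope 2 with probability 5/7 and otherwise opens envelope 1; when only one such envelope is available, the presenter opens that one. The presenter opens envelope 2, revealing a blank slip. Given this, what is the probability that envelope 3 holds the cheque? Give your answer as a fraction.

Consider each possible location of the cheque in turn.
If it is in envelope 1 (prior 1/3): only envelope 2 is available, probability 1; weight (1/3)·1 = 1/3.
If it is in envelope 2 (prior 1/3): the presenter opened envelope 2, so this case is ruled out; weight (1/3)·0 = 0.
If it is in envelope 3 (prior 1/3): envelope 2 is available, opened with probability 5/7; weight (1/3)·(5/7) = 5/21.
The weights sum to 4/7.
So P(the cheque in envelope 3 | the presenter opened envelope 2) = (5/21) / (4/7) = 5/12.

5/12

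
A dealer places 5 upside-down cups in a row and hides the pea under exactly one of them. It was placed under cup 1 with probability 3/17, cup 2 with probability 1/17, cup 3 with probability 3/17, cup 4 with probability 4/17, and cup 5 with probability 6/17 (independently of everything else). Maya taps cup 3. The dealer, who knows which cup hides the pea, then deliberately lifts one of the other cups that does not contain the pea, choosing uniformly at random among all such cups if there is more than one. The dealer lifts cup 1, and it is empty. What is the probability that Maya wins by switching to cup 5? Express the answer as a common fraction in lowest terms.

24/53

Consider each possible location of the pea in turn.
If it is under cup 1 (prior 3/17): the dealer opened cup 1, so this case is ruled out; weight (3/17)·0 = 0.
If it is under cup 2 (prior 1/17): the dealer has 3 equally likely choices, so probability 1/3; weight (1/17)·(1/3) = 1/51.
If it is under cup 3 (prior 3/17): the dealer has 4 equally likely choices, so probability 1/4; weight (3/17)·(1/4) = 3/68.
If it is under cup 4 (prior 4/17): the dealer has 3 equally likely choices, so probability 1/3; weight (4/17)·(1/3) = 4/51.
If it is under cup 5 (prior 6/17): the dealer has 3 equally likely choices, so probability 1/3; weight (6/17)·(1/3) = 2/17.
The weights sum to 53/204.
So P(the pea under cup 5 | the dealer opened cup 1) = (2/17) / (53/204) = 24/53.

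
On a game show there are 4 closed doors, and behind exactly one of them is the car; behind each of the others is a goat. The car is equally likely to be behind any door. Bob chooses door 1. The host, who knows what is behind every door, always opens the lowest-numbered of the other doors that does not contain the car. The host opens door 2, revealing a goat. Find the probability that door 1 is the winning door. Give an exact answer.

1/3

Apply Bayes' rule, conditioning on where the car actually is.
If it is behind any of doors 1, 3, and 4 (prior 1/4 each): door 2 is the lowest-numbered option available, probability 1; weight (1/4)·1 = 1/4 each.
If it is behind door 2 (prior 1/4): the host opened door 2, so this case is ruled out; weight (1/4)·0 = 0.
The weights sum to 3/4.
So P(the car behind door 1 | the host opened door 2) = (1/4) / (3/4) = 1/3.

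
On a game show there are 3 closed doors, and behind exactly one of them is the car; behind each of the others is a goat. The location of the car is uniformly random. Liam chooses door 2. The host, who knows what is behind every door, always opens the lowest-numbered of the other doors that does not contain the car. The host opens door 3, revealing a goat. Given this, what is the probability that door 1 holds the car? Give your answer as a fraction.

1

Consider each possible location of the car in turn.
If it is behind door 1 (prior 1/3): door 3 is the lowest-numbered option available, probability 1; weight (1/3)·1 = 1/3.
If it is behind door 2 (prior 1/3): the host would have opened door 1 instead, probability 0; weight (1/3)·0 = 0.
If it is behind door 3 (prior 1/3): the host opened door 3, so this case is ruled out; weight (1/3)·0 = 0.
The weights sum to 1/3.
So P(the car behind door 1 | the host opened door 3) = (1/3) / (1/3) = 1.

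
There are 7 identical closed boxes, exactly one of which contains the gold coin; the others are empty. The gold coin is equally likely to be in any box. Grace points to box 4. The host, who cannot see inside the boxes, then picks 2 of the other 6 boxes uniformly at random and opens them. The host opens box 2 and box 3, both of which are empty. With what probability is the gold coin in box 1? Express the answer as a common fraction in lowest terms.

1/5

Because the host chose which boxes to open without knowing where the gold coin is, the choice is independent of the prize location. Learning that none of the 2 opened boxes holds the gold coin simply rules out those 2 locations and leaves the remaining 5 boxes still equally likely by symmetry.
So P(the gold coin in box 1) = 1/5.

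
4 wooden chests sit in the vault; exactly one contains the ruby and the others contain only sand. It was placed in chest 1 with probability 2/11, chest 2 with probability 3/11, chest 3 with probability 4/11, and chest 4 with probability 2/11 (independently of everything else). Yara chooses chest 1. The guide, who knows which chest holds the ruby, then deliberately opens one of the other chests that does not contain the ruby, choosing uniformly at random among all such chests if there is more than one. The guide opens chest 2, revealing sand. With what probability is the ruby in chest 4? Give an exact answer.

3/11

Apply Bayes' rule, conditioning on where the ruby actually is.
If it is in chest 1 (prior 2/11): the guide has 3 equally likely choices, so probability 1/3; weight (2/11)·(1/3) = 2/33.
If it is in chest 2 (prior 3/11): the guide opened chest 2, so this case is ruled out; weight (3/11)·0 = 0.
If it is in chest 3 (prior 4/11): the guide has 2 equally likely choices, so probability 1/2; weight (4/11)·(1/2) = 2/11.
If it is in chest 4 (prior 2/11): the guide has 2 equally likely choices, so probability 1/2; weight (2/11)·(1/2) = 1/11.
The weights sum to 1/3.
So P(the ruby in chest 4 | the guide opened chest 2) = (1/11) / (1/3) = 3/11.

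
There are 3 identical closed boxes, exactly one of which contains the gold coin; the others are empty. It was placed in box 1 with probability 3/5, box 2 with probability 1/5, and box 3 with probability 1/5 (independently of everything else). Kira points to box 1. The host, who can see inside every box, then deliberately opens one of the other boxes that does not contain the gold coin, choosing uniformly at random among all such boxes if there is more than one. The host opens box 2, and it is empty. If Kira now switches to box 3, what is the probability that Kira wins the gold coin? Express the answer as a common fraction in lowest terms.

Condition on the true location of the gold coin.
If it is in box 1 (prior 3/5): the host has 2 equally likely choices, so probability 1/2; weight (3/5)·(1/2) = 3/10.
If it is in box 2 (prior 1/5): the host opened box 2, so this case is ruled out; weight (1/5)·0 = 0.
If it is in box 3 (prior 1/5): the host has no choice, probability 1; weight (1/5)·1 = 1/5.
The weights sum to 1/2.
So P(the gold coin in box 3 | the host opened box 2) = (1/5) / (1/2) = 2/5.

2/5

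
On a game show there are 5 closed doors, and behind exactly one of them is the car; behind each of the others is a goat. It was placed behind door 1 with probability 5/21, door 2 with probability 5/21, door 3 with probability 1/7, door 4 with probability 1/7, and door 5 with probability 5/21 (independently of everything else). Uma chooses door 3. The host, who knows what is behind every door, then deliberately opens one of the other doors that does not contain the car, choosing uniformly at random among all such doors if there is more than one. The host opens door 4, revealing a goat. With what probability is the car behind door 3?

3/23

Apply Bayes' rule, conditioning on where the car actually is.
If it is behind any of doors 1, 2, and 5 (prior 5/21 each): the host has 3 equally likely choices, so probability 1/3; weight (5/21)·(1/3) = 5/63 each.
If it is behind door 3 (prior 1/7): the host has 4 equally likely choices, so probability 1/4; weight (1/7)·(1/4) = 1/28.
If it is behind door 4 (prior 1/7): the host opened door 4, so this case is ruled out; weight (1/7)·0 = 0.
The weights sum to 23/84.
So P(the car behind door 3 | the host opened door 4) = (1/28) / (23/84) = 3/23.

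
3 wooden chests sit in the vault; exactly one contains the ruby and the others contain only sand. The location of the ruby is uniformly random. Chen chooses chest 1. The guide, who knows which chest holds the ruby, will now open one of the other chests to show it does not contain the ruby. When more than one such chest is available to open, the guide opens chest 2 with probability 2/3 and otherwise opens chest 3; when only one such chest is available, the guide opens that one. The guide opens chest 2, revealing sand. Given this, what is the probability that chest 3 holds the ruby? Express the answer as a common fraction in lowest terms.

3/5

Condition on the true location of the ruby.
If it is in chest 1 (prior 1/3): chest 2 is available, opened with probability 2/3; weight (1/3)·(2/3) = 2/9.
If it is in chest 2 (prior 1/3): the guide opened chest 2, so this case is ruled out; weight (1/3)·0 = 0.
If it is in chest 3 (prior 1/3): only chest 2 is available, probability 1; weight (1/3)·1 = 1/3.
The weights sum to 5/9.
So P(the ruby in chest 3 | the guide opened chest 2) = (1/3) / (5/9) = 3/5.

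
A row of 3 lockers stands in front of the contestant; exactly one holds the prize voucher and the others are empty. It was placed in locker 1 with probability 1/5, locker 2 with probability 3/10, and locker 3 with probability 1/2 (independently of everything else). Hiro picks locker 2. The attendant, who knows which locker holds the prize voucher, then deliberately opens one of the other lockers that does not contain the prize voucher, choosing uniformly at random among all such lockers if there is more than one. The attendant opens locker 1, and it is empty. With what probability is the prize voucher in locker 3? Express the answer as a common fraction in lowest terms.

Consider each possible location of the prize voucher in turn.
If it is in locker 1 (prior 1/5): the attendant opened locker 1, so this case is ruled out; weight (1/5)·0 = 0.
If it is in locker 2 (prior 3/10): the attendant has 2 equally likely choices, so probability 1/2; weight (3/10)·(1/2) = 3/20.
If it is in locker 3 (prior 1/2): the attendant has no choice, probability 1; weight (1/2)·1 = 1/2.
The weights sum to 13/20.
So P(the prize voucher in locker 3 | the attendant opened locker 1) = (1/2) / (13/20) = 10/13.

10/13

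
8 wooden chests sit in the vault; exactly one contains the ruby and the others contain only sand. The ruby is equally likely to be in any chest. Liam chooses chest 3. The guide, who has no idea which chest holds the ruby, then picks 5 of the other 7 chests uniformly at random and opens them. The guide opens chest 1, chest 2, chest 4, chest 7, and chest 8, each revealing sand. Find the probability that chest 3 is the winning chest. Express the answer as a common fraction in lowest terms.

Consider each possible location of the ruby in turn.
If it is in any of chests 1, 2, 4, 7, and 8 (prior 1/8 each): that chest was opened and seen not to hold the prize — ruled out; weight (1/8)·0 = 0 each.
If it is in any of chests 3, 5, and 6 (prior 1/8 each): the guide picks exactly this set with probability 1/21 regardless, and none is the prize; weight (1/8)·(1/21) = 1/168 each.
The weights sum to 1/56.
So P(the ruby in chest 3 | the guide opened chest 1, chest 2, chest 4, chest 7, and chest 8) = (1/168) / (1/56) = 1/3.

1/3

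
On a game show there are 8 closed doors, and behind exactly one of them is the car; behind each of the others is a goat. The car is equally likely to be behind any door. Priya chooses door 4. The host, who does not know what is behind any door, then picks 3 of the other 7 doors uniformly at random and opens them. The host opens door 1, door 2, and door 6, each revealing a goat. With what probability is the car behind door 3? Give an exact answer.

1/5

Because the host chose which doors to open without knowing where the car is, the choice is independent of the prize location. Learning that none of the 3 opened doors holds the car simply rules out those 3 locations and leaves the remaining 5 doors still equally likely by symmetry.
So P(the car behind door 3) = 1/5.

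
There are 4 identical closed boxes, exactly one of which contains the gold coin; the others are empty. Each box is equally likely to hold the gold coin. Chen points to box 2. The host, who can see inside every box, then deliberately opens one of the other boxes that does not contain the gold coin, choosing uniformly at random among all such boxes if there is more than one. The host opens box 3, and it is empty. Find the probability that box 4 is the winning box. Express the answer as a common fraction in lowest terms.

Apply Bayes' rule, conditioning on where the gold coin actually is.
If it is in either of boxes 1 and 4 (prior 1/4 each): the host has 2 equally likely choices, so probability 1/2; weight (1/4)·(1/2) = 1/8 each.
If it is in box 2 (prior 1/4): the host has 3 equally likely choices, so probability 1/3; weight (1/4)·(1/3) = 1/12.
If it is in box 3 (prior 1/4): the host opened box 3, so this case is ruled out; weight (1/4)·0 = 0.
The weights sum to 1/3.
So P(the gold coin in box 4 | the host opened box 3) = (1/8) / (1/3) = 3/8.

3/8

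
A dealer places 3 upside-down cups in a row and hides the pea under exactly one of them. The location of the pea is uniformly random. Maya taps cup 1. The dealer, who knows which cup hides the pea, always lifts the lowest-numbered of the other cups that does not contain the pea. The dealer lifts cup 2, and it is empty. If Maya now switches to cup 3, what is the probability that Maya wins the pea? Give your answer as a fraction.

Apply Bayes' rule, conditioning on where the pea actually is.
If it is under either of cups 1 and 3 (prior 1/3 each): cup 2 is the lowest-numbered option available, probability 1; weight (1/3)·1 = 1/3 each.
If it is under cup 2 (prior 1/3): the dealer opened cup 2, so this case is ruled out; weight (1/3)·0 = 0.
The weights sum to 2/3.
So P(the pea under cup 3 | the dealer opened cup 2) = (1/3) / (2/3) = 1/2.

1/2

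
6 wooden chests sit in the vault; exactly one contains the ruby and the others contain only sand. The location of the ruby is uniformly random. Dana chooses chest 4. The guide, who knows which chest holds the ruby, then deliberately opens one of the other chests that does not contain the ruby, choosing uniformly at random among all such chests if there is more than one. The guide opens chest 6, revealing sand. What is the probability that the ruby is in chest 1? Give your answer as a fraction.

Condition on the true location of the ruby.
If it is in any of chests 1, 2, 3, and 5 (prior 1/6 each): the guide has 4 equally likely choices, so probability 1/4; weight (1/6)·(1/4) = 1/24 each.
If it is in chest 4 (prior 1/6): the guide has 5 equally likely choices, so probability 1/5; weight (1/6)·(1/5) = 1/30.
If it is in chest 6 (prior 1/6): the guide opened chest 6, so this case is ruled out; weight (1/6)·0 = 0.
The weights sum to 1/5.
So P(the ruby in chest 1 | the guide opened chest 6) = (1/24) / (1/5) = 5/24.

5/24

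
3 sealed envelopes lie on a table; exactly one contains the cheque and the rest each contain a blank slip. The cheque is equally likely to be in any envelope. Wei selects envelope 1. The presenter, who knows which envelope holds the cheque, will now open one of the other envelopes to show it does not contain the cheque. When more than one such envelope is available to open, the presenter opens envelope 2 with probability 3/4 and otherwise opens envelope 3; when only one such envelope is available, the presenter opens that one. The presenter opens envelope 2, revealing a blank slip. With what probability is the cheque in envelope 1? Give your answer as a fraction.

Condition on the true location of the cheque.
If it is in envelope 1 (prior 1/3): envelope 2 is available, opened with probability 3/4; weight (1/3)·(3/4) = 1/4.
If it is in envelope 2 (prior 1/3): the presenter opened envelope 2, so this case is ruled out; weight (1/3)·0 = 0.
If it is in envelope 3 (prior 1/3): only envelope 2 is available, probability 1; weight (1/3)·1 = 1/3.
The weights sum to 7/12.
So P(the cheque in envelope 1 | the presenter opened envelope 2) = (1/4) / (7/12) = 3/7.

3/7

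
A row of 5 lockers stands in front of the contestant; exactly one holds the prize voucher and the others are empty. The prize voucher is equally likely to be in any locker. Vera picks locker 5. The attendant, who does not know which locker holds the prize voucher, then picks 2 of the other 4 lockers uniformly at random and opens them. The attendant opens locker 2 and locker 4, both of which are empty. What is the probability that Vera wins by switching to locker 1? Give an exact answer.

Consider each possible location of the prize voucher in turn.
If it is in any of lockers 1, 3, and 5 (prior 1/5 each): the attendant picks exactly this set with probability 1/6 regardless, and none is the prize; weight (1/5)·(1/6) = 1/30 each.
If it is in either of lockers 2 and 4 (prior 1/5 each): that locker was opened and seen not to hold the prize — ruled out; weight (1/5)·0 = 0 each.
The weights sum to 1/10.
So P(the prize voucher in locker 1 | the attendant opened locker 2 and locker 4) = (1/30) / (1/10) = 1/3.

1/3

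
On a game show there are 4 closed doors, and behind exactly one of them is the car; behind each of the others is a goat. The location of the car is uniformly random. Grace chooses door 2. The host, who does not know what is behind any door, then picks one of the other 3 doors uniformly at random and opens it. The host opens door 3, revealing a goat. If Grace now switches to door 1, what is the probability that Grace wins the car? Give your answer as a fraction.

Apply Bayes' rule, conditioning on where the car actually is.
If it is behind any of doors 1, 2, and 4 (prior 1/4 each): the host picks door 3 with probability 1/3 regardless, and it is not the prize; weight (1/4)·(1/3) = 1/12 each.
If it is behind door 3 (prior 1/4): the host opened door 3, so this case is ruled out; weight (1/4)·0 = 0.
The weights sum to 1/4.
So P(the car behind door 1 | the host opened door 3) = (1/12) / (1/4) = 1/3.

1/3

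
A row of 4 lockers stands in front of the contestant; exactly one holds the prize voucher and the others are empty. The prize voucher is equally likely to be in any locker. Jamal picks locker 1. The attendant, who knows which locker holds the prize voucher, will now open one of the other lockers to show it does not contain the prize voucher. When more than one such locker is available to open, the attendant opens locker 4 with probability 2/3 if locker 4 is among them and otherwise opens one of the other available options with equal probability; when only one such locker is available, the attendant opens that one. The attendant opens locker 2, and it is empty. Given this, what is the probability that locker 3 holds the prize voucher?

Consider each possible location of the prize voucher in turn.
If it is in locker 1 (prior 1/4): locker 4 is available but not opened; locker 2 gets probability (1 − 2/3)/2 = 1/6; weight (1/4)·(1/6) = 1/24.
If it is in locker 2 (prior 1/4): the attendant opened locker 2, so this case is ruled out; weight (1/4)·0 = 0.
If it is in locker 3 (prior 1/4): locker 4 is available but not opened, probability 1/3; weight (1/4)·(1/3) = 1/12.
If it is in locker 4 (prior 1/4): locker 4 holds the prize so is unavailable; the attendant chooses uniformly among the 2 others, probability 1/2; weight (1/4)·(1/2) = 1/8.
The weights sum to 1/4.
So P(the prize voucher in locker 3 | the attendant opened locker 2) = (1/12) / (1/4) = 1/3.

1/3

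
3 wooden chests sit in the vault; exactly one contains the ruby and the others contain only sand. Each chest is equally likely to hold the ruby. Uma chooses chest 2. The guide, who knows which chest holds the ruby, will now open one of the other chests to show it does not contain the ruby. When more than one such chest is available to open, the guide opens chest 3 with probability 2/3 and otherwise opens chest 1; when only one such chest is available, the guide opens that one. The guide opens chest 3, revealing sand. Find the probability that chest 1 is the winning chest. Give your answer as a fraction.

3/5

Apply Bayes' rule, conditioning on where the ruby actually is.
If it is in chest 1 (prior 1/3): only chest 3 is available, probability 1; weight (1/3)·1 = 1/3.
If it is in chest 2 (prior 1/3): chest 3 is available, opened with probability 2/3; weight (1/3)·(2/3) = 2/9.
If it is in chest 3 (prior 1/3): the guide opened chest 3, so this case is ruled out; weight (1/3)·0 = 0.
The weights sum to 5/9.
So P(the ruby in chest 1 | the guide opened chest 3) = (1/3) / (5/9) = 3/5.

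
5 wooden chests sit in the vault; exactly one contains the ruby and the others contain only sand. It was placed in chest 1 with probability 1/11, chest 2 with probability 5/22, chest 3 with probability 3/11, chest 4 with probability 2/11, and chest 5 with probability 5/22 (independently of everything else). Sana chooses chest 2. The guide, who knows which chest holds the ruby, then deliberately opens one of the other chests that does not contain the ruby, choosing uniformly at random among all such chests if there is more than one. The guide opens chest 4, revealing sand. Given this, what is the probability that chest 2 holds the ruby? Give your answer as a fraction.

Condition on the true location of the ruby.
If it is in chest 1 (prior 1/11): the guide has 3 equally likely choices, so probability 1/3; weight (1/11)·(1/3) = 1/33.
If it is in chest 2 (prior 5/22): the guide has 4 equally likely choices, so probability 1/4; weight (5/22)·(1/4) = 5/88.
If it is in chest 3 (prior 3/11): the guide has 3 equally likely choices, so probability 1/3; weight (3/11)·(1/3) = 1/11.
If it is in chest 4 (prior 2/11): the guide opened chest 4, so this case is ruled out; weight (2/11)·0 = 0.
If it is in chest 5 (prior 5/22): the guide has 3 equally likely choices, so probability 1/3; weight (5/22)·(1/3) = 5/66.
The weights sum to 67/264.
So P(the ruby in chest 2 | the guide opened chest 4) = (5/88) / (67/264) = 15/67.

15/67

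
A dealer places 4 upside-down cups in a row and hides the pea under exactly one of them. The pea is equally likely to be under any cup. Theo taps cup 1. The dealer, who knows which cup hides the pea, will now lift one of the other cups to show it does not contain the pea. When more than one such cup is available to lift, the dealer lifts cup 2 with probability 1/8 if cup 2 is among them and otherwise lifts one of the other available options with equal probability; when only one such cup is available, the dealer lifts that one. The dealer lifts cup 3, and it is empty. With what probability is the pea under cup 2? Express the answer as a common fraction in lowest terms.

8/29

Consider each possible location of the pea in turn.
If it is under cup 1 (prior 1/4): cup 2 is available but not opened; cup 3 gets probability (1 − 1/8)/2 = 7/16; weight (1/4)·(7/16) = 7/64.
If it is under cup 2 (prior 1/4): cup 2 holds the prize so is unavailable; the dealer chooses uniformly among the 2 others, probability 1/2; weight (1/4)·(1/2) = 1/8.
If it is under cup 3 (prior 1/4): the dealer opened cup 3, so this case is ruled out; weight (1/4)·0 = 0.
If it is under cup 4 (prior 1/4): cup 2 is available but not opened, probability 7/8; weight (1/4)·(7/8) = 7/32.
The weights sum to 29/64.
So P(the pea under cup 2 | the dealer opened cup 3) = (1/8) / (29/64) = 8/29.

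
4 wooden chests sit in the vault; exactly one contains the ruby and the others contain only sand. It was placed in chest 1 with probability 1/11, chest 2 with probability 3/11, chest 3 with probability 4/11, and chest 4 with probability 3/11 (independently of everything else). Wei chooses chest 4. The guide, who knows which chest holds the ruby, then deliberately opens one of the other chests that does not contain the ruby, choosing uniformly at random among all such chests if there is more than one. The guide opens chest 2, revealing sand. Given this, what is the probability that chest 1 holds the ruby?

1/7

Apply Bayes' rule, conditioning on where the ruby actually is.
If it is in chest 1 (prior 1/11): the guide has 2 equally likely choices, so probability 1/2; weight (1/11)·(1/2) = 1/22.
If it is in chest 2 (prior 3/11): the guide opened chest 2, so this case is ruled out; weight (3/11)·0 = 0.
If it is in chest 3 (prior 4/11): the guide has 2 equally likely choices, so probability 1/2; weight (4/11)·(1/2) = 2/11.
If it is in chest 4 (prior 3/11): the guide has 3 equally likely choices, so probability 1/3; weight (3/11)·(1/3) = 1/11.
The weights sum to 7/22.
So P(the ruby in chest 1 | the guide opened chest 2) = (1/22) / (7/22) = 1/7.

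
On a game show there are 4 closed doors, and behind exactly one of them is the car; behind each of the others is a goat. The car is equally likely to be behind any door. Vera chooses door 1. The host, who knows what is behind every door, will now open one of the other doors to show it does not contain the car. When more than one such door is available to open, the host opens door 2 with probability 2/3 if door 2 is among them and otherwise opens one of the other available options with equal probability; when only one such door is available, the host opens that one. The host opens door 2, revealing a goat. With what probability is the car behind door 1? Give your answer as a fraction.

Apply Bayes' rule, conditioning on where the car actually is.
If it is behind any of doors 1, 3, and 4 (prior 1/4 each): door 2 is available, opened with probability 2/3; weight (1/4)·(2/3) = 1/6 each.
If it is behind door 2 (prior 1/4): the host opened door 2, so this case is ruled out; weight (1/4)·0 = 0.
The weights sum to 1/2.
So P(the car behind door 1 | the host opened door 2) = (1/6) / (1/2) = 1/3.

1/3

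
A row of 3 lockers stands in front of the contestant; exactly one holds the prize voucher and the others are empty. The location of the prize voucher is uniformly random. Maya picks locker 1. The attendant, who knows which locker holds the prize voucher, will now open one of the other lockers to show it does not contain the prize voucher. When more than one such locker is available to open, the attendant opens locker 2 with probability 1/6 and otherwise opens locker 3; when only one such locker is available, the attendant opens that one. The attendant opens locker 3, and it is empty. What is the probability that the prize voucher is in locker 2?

Apply Bayes' rule, conditioning on where the prize voucher actually is.
If it is in locker 1 (prior 1/3): locker 2 is available but not opened, probability 5/6; weight (1/3)·(5/6) = 5/18.
If it is in locker 2 (prior 1/3): only locker 3 is available, probability 1; weight (1/3)·1 = 1/3.
If it is in locker 3 (prior 1/3): the attendant opened locker 3, so this case is ruled out; weight (1/3)·0 = 0.
The weights sum to 11/18.
So P(the prize voucher in locker 2 | the attendant opened locker 3) = (1/3) / (11/18) = 6/11.

6/11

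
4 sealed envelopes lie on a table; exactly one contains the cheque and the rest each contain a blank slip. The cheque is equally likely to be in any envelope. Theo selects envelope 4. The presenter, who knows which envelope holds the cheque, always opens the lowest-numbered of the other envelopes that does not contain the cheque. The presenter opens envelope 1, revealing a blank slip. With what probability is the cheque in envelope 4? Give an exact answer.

1/3

Consider each possible location of the cheque in turn.
If it is in envelope 1 (prior 1/4): the presenter opened envelope 1, so this case is ruled out; weight (1/4)·0 = 0.
If it is in any of envelopes 2, 3, and 4 (prior 1/4 each): envelope 1 is the lowest-numbered option available, probability 1; weight (1/4)·1 = 1/4 each.
The weights sum to 3/4.
So P(the cheque in envelope 4 | the presenter opened envelope 1) = (1/4) / (3/4) = 1/3.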